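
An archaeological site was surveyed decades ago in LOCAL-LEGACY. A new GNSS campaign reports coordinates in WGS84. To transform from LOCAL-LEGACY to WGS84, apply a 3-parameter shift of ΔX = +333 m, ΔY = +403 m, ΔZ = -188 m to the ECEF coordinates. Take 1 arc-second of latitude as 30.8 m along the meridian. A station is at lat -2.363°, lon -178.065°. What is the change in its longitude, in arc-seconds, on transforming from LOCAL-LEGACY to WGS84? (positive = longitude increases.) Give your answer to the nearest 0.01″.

Δλ = -12.72″

sin φ = -0.041230, cos φ = 0.999150, sin λ = -0.033766, cos λ = -0.999430.
East component: ΔE = −sin λ·ΔX + cos λ·ΔY = −(-0.033766)(333) + (-0.999430)(403) = -391.53 m.
1° of latitude spans 3600 × 30.80 = 110880 m; at latitude φ, 1° of longitude spans that × cos φ = 110785.7 m, so Δλ = -391.53 / 110785.7 × 3600 = -12.723″.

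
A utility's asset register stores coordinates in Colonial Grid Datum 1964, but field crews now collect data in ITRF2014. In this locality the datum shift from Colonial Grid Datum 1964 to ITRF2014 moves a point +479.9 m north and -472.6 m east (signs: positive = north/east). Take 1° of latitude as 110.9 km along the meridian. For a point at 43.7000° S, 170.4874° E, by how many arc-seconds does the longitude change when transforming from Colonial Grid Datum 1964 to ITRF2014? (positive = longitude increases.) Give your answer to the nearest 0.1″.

Δλ = -21.2″

At latitude -43.7000°, cos φ = 0.722967.
1° of longitude at this latitude = 110.9 × cos φ = 80.18 km, so Δλ = -472.6 / 80177.1 = -0.0058945° = -21.220″.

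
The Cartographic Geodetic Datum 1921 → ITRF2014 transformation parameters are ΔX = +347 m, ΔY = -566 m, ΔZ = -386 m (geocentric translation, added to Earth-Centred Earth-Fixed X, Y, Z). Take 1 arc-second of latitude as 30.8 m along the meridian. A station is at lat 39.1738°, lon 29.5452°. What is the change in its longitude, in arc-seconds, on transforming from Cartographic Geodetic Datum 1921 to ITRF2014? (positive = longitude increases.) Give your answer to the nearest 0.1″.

Δλ = -27.8″

sin φ = 0.631675, cos φ = 0.775233, sin λ = 0.493110, cos λ = 0.869967.
East component: ΔE = −sin λ·ΔX + cos λ·ΔY = −(0.493110)(347) + (0.869967)(-566) = -663.51 m.
1° of latitude spans 3600 × 30.80 = 110880 m; at latitude φ, 1° of longitude spans that × cos φ = 85957.9 m, so Δλ = -663.51 / 85957.9 × 3600 = -27.788″.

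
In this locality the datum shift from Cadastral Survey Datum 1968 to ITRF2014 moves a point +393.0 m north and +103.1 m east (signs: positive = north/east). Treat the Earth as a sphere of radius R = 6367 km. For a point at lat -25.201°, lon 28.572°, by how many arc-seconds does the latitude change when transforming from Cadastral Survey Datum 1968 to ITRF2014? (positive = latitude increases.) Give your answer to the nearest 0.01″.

Δφ = 12.73″

On a sphere of radius R, 1 rad of latitude = R, so Δφ = ΔN / R = 393.0 / 6367000 = 6.1725e-05 rad = 12.732″.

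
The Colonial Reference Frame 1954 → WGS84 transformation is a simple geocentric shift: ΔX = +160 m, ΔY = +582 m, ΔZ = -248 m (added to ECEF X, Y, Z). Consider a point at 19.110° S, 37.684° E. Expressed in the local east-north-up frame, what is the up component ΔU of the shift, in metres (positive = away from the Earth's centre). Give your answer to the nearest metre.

The local up (radial) axis is (cos φ cos λ, cos φ sin λ, sin φ), giving ΔU = 119.645 + 336.174 + 81.191 = 537.01 m.

ΔU = 537 m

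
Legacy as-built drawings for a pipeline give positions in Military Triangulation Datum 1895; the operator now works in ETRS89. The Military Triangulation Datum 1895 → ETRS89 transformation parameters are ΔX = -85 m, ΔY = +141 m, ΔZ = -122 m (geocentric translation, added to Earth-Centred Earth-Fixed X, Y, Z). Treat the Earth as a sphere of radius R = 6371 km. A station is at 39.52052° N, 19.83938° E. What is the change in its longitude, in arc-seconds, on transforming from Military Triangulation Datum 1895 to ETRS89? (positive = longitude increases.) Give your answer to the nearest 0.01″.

Δλ = 6.78″

sin φ = 0.636355, cos φ = 0.771397, sin λ = 0.339385, cos λ = 0.940648.
East component: ΔE = −sin λ·ΔX + cos λ·ΔY = −(0.339385)(-85) + (0.940648)(141) = 161.48 m.
1° of latitude spans πR/180 = 111195 m; at latitude φ, 1° of longitude spans that × cos φ = 85775.4 m, so Δλ = 161.48 / 85775.4 × 3600 = 6.777″.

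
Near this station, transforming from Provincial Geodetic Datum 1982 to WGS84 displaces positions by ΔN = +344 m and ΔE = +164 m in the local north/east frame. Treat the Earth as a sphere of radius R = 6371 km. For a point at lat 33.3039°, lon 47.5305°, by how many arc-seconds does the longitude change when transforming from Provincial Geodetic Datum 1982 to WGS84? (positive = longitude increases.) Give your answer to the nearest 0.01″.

At latitude 33.3039°, cos φ = 0.835770.
One radian of longitude at latitude φ spans R cos φ, so Δλ = ΔE / (R cos φ) = 164.0 / (6371000 × 0.835770) = 3.0800e-05 rad = 6.353″.

Δλ = 6.35″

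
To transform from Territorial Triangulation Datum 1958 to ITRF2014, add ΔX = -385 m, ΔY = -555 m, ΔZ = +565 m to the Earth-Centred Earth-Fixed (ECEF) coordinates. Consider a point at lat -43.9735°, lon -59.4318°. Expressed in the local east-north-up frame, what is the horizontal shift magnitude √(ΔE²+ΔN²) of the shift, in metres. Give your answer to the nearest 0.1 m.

860.0 m

At φ = -43.9735°, λ = -59.4318°: sin φ = -0.694326, cos φ = 0.719661, sin λ = -0.861024, cos λ = 0.508564.
ΔE = −sin λ·ΔX + cos λ·ΔY = −(-0.861024)·(-385) + (0.508564)·(-555) = -613.75 m.
ΔN = −sin φ cos λ·ΔX − sin φ sin λ·ΔY + cos φ·ΔZ = −(-0.694326)(0.508564)(-385) − (-0.694326)(-0.861024)(-555) + (0.719661)(565) = 602.46 m.
Horizontal magnitude = √(ΔE² + ΔN²) = √((-613.75)² + 602.46²) = 860.02 m.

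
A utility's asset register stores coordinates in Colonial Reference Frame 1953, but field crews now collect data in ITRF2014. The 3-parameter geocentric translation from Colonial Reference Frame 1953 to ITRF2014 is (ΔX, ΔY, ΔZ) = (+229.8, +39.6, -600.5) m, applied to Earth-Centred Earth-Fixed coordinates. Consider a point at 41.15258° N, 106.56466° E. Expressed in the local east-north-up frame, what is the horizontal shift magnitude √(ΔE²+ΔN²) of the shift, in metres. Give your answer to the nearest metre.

The local east axis at (φ, λ) is (−sin λ, cos λ, 0), so ΔE = −sin(106.56466°)·229.8 + cos(106.56466°)·39.6 = -231.55 m.
The local north axis is (−sin φ cos λ, −sin φ sin λ, cos φ), giving ΔN = 43.113 − 24.978 − 452.152 = -434.02 m.
Horizontal magnitude = √(ΔE² + ΔN²) = √((-231.55)² + (-434.02)²) = 491.92 m.

492 m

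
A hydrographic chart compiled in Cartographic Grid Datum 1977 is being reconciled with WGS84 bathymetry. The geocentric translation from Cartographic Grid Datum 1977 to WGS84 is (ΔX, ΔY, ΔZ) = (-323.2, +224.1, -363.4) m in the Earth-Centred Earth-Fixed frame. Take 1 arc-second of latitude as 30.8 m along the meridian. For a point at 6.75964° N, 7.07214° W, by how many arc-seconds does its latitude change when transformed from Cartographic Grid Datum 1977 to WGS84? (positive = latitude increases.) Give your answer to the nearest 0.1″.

sin φ = 0.117704, cos φ = 0.993049, sin λ = -0.123119, cos λ = 0.992392.
North component: ΔN = −sin φ cos λ·ΔX − sin φ sin λ·ΔY + cos φ·ΔZ = −(0.117704)(0.992392)(-323.2) − (0.117704)(-0.123119)(224.1) + (0.993049)(-363.4) = -319.87 m.
1° of latitude spans 3600 × 30.80 = 110880 m, so Δφ = -319.87 / 110880 × 3600 = -10.386″.

Δφ = -10.4″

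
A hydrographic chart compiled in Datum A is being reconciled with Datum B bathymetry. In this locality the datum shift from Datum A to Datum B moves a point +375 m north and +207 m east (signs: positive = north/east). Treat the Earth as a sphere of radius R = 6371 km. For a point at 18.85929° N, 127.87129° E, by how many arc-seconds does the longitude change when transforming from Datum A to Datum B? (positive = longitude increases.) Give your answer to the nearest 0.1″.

At latitude 18.85929°, cos φ = 0.946315.
One radian of longitude at latitude φ spans R cos φ, so Δλ = ΔE / (R cos φ) = 207.0 / (6371000 × 0.946315) = 3.4334e-05 rad = 7.082″.

Δλ = 7.1″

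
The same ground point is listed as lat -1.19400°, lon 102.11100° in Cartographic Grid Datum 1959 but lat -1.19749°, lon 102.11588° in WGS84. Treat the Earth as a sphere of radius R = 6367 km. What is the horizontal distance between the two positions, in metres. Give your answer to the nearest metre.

Δφ = -1.19749° − -1.19400° = -0.00349°; Δλ = 102.11588° − 102.11100° = +0.00488°.
1° along a meridian = πR/180 = 111125 m.
ΔN = Δφ × 111125 = -387.8 m; ΔE = Δλ × 111125 × cos(-1.19400°) = +0.00488 × 111125 × 0.999783 = 542.2 m.
Distance = √(ΔE² + ΔN²) = √(542.2² + (-387.8)²) = 666.6 m.

667 m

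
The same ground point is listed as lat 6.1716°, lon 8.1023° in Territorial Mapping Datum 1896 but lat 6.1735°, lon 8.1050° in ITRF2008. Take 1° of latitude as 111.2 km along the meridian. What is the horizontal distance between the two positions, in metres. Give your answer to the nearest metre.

Δφ = 6.1735° − 6.1716° = +0.0019°; Δλ = 8.1050° − 8.1023° = +0.0027°.
ΔN = Δφ × 111200 = 211.3 m; ΔE = Δλ × 111200 × cos(6.1716°) = +0.0027 × 111200 × 0.994204 = 298.5 m.
Distance = √(ΔE² + ΔN²) = √(298.5² + 211.3²) = 365.7 m.

366 m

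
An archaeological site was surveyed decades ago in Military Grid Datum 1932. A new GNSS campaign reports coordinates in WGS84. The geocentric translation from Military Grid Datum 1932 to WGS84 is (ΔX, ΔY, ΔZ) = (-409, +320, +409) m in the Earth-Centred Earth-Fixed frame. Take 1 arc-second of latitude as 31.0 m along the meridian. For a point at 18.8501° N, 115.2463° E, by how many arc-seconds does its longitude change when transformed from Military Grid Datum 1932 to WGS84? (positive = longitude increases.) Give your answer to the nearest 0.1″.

Δλ = 8.0″

sin φ = 0.323093, cos φ = 0.946367, sin λ = 0.904483, cos λ = -0.426510.
East component: ΔE = −sin λ·ΔX + cos λ·ΔY = −(0.904483)(-409) + (-0.426510)(320) = 233.45 m.
1° of latitude spans 3600 × 31.00 = 111600 m; at latitude φ, 1° of longitude spans that × cos φ = 105614.6 m, so Δλ = 233.45 / 105614.6 × 3600 = 7.957″.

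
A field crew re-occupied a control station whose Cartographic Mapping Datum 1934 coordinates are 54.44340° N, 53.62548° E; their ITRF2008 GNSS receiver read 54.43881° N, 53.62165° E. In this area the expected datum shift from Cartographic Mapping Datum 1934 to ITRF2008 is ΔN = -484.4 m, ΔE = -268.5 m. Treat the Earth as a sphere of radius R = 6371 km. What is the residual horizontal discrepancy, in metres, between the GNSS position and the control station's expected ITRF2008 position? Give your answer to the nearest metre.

33 m

Observed coordinate differences: Δφ = -0.00459°, Δλ = -0.00383°.
Converting to metres (1° lat = 111195 m, cos φ = 0.581507): observed ΔN = -510.4 m, observed ΔE = -247.7 m.
Subtracting the expected shift leaves a residual of -510.4 − (-484.4) = -26.0 m north and -247.7 − (-268.5) = 20.8 m east.
Residual distance = √((-26.0)² + 20.8²) = 33.3 m.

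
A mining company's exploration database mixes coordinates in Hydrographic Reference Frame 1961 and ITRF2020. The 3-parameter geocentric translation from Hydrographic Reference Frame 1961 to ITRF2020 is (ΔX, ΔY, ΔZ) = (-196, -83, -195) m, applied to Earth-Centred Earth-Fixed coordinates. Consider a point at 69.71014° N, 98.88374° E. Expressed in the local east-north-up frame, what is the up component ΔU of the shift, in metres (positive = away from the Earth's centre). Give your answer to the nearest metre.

ΔU = -201 m

The local up (radial) axis is (cos φ cos λ, cos φ sin λ, sin φ), giving ΔU = 10.496 − 28.437 − 182.900 = -200.84 m.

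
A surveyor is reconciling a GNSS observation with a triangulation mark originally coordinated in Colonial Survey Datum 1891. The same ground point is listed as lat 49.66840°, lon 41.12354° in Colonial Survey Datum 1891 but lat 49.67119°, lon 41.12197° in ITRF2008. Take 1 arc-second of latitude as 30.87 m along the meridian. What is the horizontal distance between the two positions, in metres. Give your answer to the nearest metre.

Δφ = 49.67119° − 49.66840° = +0.00279°; Δλ = 41.12197° − 41.12354° = -0.00157°.
1° of latitude = 3600 × 30.87 = 111132 m.
ΔN = Δφ × 111132 = 310.1 m; ΔE = Δλ × 111132 × cos(49.66840°) = -0.00157 × 111132 × 0.647210 = -112.9 m.
Distance = √(ΔE² + ΔN²) = √((-112.9)² + 310.1²) = 330.0 m.

330 m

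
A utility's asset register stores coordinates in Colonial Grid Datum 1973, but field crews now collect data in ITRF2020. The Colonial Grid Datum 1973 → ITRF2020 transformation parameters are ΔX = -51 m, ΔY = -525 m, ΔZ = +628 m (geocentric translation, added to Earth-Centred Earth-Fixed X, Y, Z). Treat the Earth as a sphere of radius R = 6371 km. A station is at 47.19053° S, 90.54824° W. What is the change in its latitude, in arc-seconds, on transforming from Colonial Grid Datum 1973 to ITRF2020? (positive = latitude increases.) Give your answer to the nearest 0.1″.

sin φ = -0.733618, cos φ = 0.679563, sin λ = -0.999954, cos λ = -0.009568.
North component: ΔN = −sin φ cos λ·ΔX − sin φ sin λ·ΔY + cos φ·ΔZ = −(-0.733618)(-0.009568)(-51) − (-0.733618)(-0.999954)(-525) + (0.679563)(628) = 812.25 m.
1° of latitude spans πR/180 = 111195 m, so Δφ = 812.25 / 111195 × 3600 = 26.297″.

Δφ = 26.3″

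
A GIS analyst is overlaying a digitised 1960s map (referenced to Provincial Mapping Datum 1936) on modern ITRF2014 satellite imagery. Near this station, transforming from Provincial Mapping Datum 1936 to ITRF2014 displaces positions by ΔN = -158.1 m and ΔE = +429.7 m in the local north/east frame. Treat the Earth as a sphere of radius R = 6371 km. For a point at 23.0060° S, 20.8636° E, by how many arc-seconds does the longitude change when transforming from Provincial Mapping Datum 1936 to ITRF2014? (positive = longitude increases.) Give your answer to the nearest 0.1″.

At latitude -23.0060°, cos φ = 0.920464.
One radian of longitude at latitude φ spans R cos φ, so Δλ = ΔE / (R cos φ) = 429.7 / (6371000 × 0.920464) = 7.3274e-05 rad = 15.114″.

Δλ = 15.1″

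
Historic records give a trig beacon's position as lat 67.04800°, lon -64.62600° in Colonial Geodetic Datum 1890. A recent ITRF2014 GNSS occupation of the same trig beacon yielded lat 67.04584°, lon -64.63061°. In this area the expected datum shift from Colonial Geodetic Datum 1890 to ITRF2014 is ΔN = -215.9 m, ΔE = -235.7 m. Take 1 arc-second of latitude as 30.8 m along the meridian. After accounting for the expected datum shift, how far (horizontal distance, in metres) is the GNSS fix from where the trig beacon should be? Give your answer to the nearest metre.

Observed coordinate differences: Δφ = -0.00216°, Δλ = -0.00461°.
Converting to metres (1° lat = 110880 m, cos φ = 0.389960): observed ΔN = -239.5 m, observed ΔE = -199.3 m.
Subtracting the expected shift leaves a residual of -239.5 − (-215.9) = -23.6 m north and -199.3 − (-235.7) = 36.4 m east.
Residual distance = √((-23.6)² + 36.4²) = 43.4 m.

43 m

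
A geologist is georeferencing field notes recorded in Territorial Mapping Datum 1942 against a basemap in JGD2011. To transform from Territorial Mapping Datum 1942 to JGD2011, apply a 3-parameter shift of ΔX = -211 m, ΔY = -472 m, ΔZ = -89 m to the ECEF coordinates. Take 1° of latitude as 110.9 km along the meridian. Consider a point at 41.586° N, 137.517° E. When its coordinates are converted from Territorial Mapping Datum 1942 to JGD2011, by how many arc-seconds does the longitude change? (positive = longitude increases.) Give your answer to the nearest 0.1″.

sin φ = 0.663743, cos φ = 0.747960, sin λ = 0.675371, cos λ = -0.737478.
East component: ΔE = −sin λ·ΔX + cos λ·ΔY = −(0.675371)(-211) + (-0.737478)(-472) = 490.59 m.
1° of latitude spans 110900 m; at latitude φ, 1° of longitude spans that × cos φ = 82948.8 m, so Δλ = 490.59 / 82948.8 × 3600 = 21.292″.

Δλ = 21.3″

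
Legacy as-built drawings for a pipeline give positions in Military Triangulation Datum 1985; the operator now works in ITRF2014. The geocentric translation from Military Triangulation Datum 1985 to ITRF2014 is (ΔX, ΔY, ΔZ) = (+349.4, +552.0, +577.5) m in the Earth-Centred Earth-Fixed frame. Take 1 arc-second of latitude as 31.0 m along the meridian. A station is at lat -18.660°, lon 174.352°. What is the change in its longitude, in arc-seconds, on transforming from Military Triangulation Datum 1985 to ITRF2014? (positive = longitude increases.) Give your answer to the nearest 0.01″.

sin φ = -0.319952, cos φ = 0.947434, sin λ = 0.098417, cos λ = -0.995145.
East component: ΔE = −sin λ·ΔX + cos λ·ΔY = −(0.098417)(349.4) + (-0.995145)(552.0) = -583.71 m.
1° of latitude spans 3600 × 31.00 = 111600 m; at latitude φ, 1° of longitude spans that × cos φ = 105733.6 m, so Δλ = -583.71 / 105733.6 × 3600 = -19.874″.

Δλ = -19.87″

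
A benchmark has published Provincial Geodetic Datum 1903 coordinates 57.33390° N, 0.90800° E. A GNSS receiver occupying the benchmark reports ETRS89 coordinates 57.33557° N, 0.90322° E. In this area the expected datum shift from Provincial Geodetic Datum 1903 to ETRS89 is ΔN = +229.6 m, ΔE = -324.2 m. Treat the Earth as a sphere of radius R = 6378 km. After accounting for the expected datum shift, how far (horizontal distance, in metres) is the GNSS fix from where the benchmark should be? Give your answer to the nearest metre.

Observed coordinate differences: Δφ = +0.00167°, Δλ = -0.00478°.
Converting to metres (1° lat = 111317 m, cos φ = 0.539742): observed ΔN = 185.9 m, observed ΔE = -287.2 m.
Subtracting the expected shift leaves a residual of 185.9 − (229.6) = -43.7 m north and -287.2 − (-324.2) = 37.0 m east.
Residual distance = √((-43.7)² + 37.0²) = 57.3 m.

57 m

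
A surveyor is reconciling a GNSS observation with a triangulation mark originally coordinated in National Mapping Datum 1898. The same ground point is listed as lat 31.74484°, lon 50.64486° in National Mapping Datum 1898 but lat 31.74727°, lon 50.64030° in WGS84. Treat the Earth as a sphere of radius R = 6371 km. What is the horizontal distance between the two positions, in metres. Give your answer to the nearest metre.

Δφ = 31.74727° − 31.74484° = +0.00243°; Δλ = 50.64030° − 50.64486° = -0.00456°.
1° along a meridian = πR/180 = 111195 m.
ΔN = Δφ × 111195 = 270.2 m; ΔE = Δλ × 111195 × cos(31.74484°) = -0.00456 × 111195 × 0.850400 = -431.2 m.
Distance = √(ΔE² + ΔN²) = √((-431.2)² + 270.2²) = 508.9 m.

509 m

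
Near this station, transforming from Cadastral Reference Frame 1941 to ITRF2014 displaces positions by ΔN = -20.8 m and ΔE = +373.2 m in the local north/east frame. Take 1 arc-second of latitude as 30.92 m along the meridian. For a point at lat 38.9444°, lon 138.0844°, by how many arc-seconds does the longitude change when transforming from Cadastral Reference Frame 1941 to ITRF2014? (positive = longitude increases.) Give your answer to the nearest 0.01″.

Δλ = 15.52″

At latitude 38.9444°, cos φ = 0.777756.
1″ of longitude at this latitude = 30.92 × cos φ = 24.0482 m, so Δλ = 373.2 / 24.0482 = 15.519″.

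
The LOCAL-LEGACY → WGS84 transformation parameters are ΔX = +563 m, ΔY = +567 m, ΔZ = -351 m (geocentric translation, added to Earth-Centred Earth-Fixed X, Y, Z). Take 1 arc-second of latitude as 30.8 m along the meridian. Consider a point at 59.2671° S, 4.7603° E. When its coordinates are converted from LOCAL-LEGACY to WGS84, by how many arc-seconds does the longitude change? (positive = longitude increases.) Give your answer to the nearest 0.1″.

sin φ = -0.859559, cos φ = 0.511037, sin λ = 0.082987, cos λ = 0.996551.
East component: ΔE = −sin λ·ΔX + cos λ·ΔY = −(0.082987)(563) + (0.996551)(567) = 518.32 m.
1° of latitude spans 3600 × 30.80 = 110880 m; at latitude φ, 1° of longitude spans that × cos φ = 56663.7 m, so Δλ = 518.32 / 56663.7 × 3600 = 32.930″.

Δλ = 32.9″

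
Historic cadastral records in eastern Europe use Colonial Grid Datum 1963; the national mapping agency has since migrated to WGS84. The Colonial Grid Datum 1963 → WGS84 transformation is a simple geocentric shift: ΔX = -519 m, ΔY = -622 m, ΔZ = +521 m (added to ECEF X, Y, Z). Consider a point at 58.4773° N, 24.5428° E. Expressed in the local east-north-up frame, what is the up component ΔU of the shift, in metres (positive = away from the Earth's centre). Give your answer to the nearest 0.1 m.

At φ = 58.4773°, λ = 24.5428°: sin φ = 0.852433, cos φ = 0.522836, sin λ = 0.415373, cos λ = 0.909651.
ΔU = cos φ cos λ·ΔX + cos φ sin λ·ΔY + sin φ·ΔZ = (0.522836)(0.909651)(-519) + (0.522836)(0.415373)(-622) + (0.852433)(521) = 62.20 m.

ΔU = 62.2 m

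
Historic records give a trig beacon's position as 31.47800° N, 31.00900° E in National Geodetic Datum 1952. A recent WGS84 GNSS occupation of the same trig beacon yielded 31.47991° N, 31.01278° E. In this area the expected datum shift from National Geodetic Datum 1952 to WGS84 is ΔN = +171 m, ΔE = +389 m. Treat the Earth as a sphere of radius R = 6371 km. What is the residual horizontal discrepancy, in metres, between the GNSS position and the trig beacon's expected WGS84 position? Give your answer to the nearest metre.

Observed coordinate differences: Δφ = +0.00191°, Δλ = +0.00378°.
Converting to metres (1° lat = 111195 m, cos φ = 0.852841): observed ΔN = 212.4 m, observed ΔE = 358.5 m.
Subtracting the expected shift leaves a residual of 212.4 − (171) = 41.4 m north and 358.5 − (389) = -30.5 m east.
Residual distance = √(41.4² + (-30.5)²) = 51.4 m.

51 m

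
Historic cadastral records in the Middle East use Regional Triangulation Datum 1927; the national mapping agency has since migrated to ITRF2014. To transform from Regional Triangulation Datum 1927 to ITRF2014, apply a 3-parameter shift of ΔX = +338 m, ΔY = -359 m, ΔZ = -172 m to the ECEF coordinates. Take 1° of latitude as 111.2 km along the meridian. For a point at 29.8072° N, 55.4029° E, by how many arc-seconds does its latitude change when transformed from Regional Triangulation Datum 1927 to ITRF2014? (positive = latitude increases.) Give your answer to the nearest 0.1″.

Δφ = -3.2″

sin φ = 0.497083, cos φ = 0.867703, sin λ = 0.823165, cos λ = 0.567802.
North component: ΔN = −sin φ cos λ·ΔX − sin φ sin λ·ΔY + cos φ·ΔZ = −(0.497083)(0.567802)(338) − (0.497083)(0.823165)(-359) + (0.867703)(-172) = -97.75 m.
1° of latitude spans 111200 m, so Δφ = -97.75 / 111200 × 3600 = -3.164″.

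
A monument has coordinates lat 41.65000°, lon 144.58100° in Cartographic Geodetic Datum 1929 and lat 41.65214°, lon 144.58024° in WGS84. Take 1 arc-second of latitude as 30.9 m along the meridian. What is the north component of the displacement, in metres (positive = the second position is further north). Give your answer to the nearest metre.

Δφ = 41.65214° − 41.65000° = +0.00214°; Δλ = 144.58024° − 144.58100° = -0.00076°.
1° of latitude = 3600 × 30.90 = 111240 m.
ΔN = Δφ × 111240 = 238.1 m; ΔE = Δλ × 111240 × cos(41.65000°) = -0.00076 × 111240 × 0.747218 = -63.2 m.

ΔN = 238 m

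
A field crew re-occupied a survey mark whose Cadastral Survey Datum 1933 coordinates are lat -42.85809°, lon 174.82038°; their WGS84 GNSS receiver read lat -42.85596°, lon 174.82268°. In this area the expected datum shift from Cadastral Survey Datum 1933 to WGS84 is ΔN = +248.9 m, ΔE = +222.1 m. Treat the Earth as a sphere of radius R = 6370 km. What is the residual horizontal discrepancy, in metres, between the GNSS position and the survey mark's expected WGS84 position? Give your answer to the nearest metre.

Observed coordinate differences: Δφ = +0.00213°, Δλ = +0.00230°.
Converting to metres (1° lat = 111177 m, cos φ = 0.733041): observed ΔN = 236.8 m, observed ΔE = 187.4 m.
Subtracting the expected shift leaves a residual of 236.8 − (248.9) = -12.1 m north and 187.4 − (222.1) = -34.7 m east.
Residual distance = √((-12.1)² + (-34.7)²) = 36.7 m.

37 m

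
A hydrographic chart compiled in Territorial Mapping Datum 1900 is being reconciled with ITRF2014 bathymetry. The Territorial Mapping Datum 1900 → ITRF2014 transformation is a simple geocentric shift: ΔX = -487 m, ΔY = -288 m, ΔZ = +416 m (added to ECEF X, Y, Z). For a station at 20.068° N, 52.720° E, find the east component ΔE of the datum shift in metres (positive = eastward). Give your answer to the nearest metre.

ΔE = 213 m

At φ = 20.068°, λ = 52.720°: sin φ = 0.343135, cos φ = 0.939286, sin λ = 0.795685, cos λ = 0.605711.
ΔE = −sin λ·ΔX + cos λ·ΔY = −(0.795685)·(-487) + (0.605711)·(-288) = 213.05 m.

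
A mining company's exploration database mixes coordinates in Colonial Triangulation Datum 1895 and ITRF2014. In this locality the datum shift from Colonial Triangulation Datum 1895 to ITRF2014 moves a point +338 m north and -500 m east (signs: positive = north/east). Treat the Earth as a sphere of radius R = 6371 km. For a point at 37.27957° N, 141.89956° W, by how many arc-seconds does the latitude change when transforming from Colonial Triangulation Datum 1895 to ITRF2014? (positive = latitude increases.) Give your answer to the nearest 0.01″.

Δφ = 10.94″

On a sphere of radius R, 1 rad of latitude = R, so Δφ = ΔN / R = 338.0 / 6371000 = 5.3053e-05 rad = 10.943″.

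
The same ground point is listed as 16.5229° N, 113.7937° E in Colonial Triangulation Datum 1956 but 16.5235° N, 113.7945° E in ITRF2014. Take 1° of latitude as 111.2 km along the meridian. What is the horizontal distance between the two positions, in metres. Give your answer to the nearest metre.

Δφ = 16.5235° − 16.5229° = +0.0006°; Δλ = 113.7945° − 113.7937° = +0.0008°.
ΔN = Δφ × 111200 = 66.7 m; ΔE = Δλ × 111200 × cos(16.5229°) = +0.0008 × 111200 × 0.958706 = 85.3 m.
Distance = √(ΔE² + ΔN²) = √(85.3² + 66.7²) = 108.3 m.

108 m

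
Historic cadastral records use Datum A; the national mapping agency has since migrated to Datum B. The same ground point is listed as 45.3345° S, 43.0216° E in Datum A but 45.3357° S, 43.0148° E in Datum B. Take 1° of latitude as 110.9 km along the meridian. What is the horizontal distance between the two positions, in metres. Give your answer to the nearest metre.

547 m

Δφ = -45.3357° − -45.3345° = -0.0012°; Δλ = 43.0148° − 43.0216° = -0.0068°.
ΔN = Δφ × 110900 = -133.1 m; ΔE = Δλ × 110900 × cos(-45.3345°) = -0.0068 × 110900 × 0.702967 = -530.1 m.
Distance = √(ΔE² + ΔN²) = √((-530.1)² + (-133.1)²) = 546.6 m.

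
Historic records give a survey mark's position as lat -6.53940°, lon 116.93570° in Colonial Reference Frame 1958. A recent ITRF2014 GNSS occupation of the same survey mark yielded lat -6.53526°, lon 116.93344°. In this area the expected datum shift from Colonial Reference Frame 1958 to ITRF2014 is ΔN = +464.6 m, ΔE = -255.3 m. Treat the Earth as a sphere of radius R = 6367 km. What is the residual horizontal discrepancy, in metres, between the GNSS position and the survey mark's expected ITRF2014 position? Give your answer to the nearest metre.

Observed coordinate differences: Δφ = +0.00414°, Δλ = -0.00226°.
Converting to metres (1° lat = 111125 m, cos φ = 0.993494): observed ΔN = 460.1 m, observed ΔE = -249.5 m.
Subtracting the expected shift leaves a residual of 460.1 − (464.6) = -4.5 m north and -249.5 − (-255.3) = 5.8 m east.
Residual distance = √((-4.5)² + 5.8²) = 7.4 m.

7 m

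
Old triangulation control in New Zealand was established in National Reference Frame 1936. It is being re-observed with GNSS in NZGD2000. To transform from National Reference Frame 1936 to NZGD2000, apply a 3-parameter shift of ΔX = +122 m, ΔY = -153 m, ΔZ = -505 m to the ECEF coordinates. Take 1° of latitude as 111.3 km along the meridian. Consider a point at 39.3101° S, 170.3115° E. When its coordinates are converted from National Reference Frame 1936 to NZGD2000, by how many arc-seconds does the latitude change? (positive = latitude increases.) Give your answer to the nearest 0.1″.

sin φ = -0.633517, cos φ = 0.773729, sin λ = 0.168292, cos λ = -0.985737.
North component: ΔN = −sin φ cos λ·ΔX − sin φ sin λ·ΔY + cos φ·ΔZ = −(-0.633517)(-0.985737)(122) − (-0.633517)(0.168292)(-153) + (0.773729)(-505) = -483.23 m.
1° of latitude spans 111300 m, so Δφ = -483.23 / 111300 × 3600 = -15.630″.

Δφ = -15.6″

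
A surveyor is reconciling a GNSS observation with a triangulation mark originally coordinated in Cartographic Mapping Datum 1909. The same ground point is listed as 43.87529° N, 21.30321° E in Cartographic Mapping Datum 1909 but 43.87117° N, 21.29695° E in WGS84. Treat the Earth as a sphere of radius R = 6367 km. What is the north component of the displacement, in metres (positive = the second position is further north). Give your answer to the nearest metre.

Δφ = 43.87117° − 43.87529° = -0.00412°; Δλ = 21.29695° − 21.30321° = -0.00626°.
1° along a meridian = πR/180 = 111125 m.
ΔN = Δφ × 111125 = -457.8 m; ΔE = Δλ × 111125 × cos(43.87529°) = -0.00626 × 111125 × 0.720850 = -501.5 m.

ΔN = -458 m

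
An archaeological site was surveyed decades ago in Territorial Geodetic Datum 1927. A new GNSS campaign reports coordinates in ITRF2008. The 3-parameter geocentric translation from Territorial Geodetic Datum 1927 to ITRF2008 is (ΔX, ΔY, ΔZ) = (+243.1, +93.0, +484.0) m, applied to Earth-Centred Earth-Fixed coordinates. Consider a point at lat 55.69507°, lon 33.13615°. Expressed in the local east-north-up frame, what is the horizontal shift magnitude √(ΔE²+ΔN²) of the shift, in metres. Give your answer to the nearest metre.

At φ = 55.69507°, λ = 33.13615°: sin φ = 0.826050, cos φ = 0.563597, sin λ = 0.546630, cos λ = 0.837374.
ΔE = −sin λ·ΔX + cos λ·ΔY = −(0.546630)·(243.1) + (0.837374)·(93.0) = -55.01 m.
ΔN = −sin φ cos λ·ΔX − sin φ sin λ·ΔY + cos φ·ΔZ = −(0.826050)(0.837374)(243.1) − (0.826050)(0.546630)(93.0) + (0.563597)(484.0) = 62.63 m.
Horizontal magnitude = √(ΔE² + ΔN²) = √((-55.01)² + 62.63²) = 83.36 m.

83 m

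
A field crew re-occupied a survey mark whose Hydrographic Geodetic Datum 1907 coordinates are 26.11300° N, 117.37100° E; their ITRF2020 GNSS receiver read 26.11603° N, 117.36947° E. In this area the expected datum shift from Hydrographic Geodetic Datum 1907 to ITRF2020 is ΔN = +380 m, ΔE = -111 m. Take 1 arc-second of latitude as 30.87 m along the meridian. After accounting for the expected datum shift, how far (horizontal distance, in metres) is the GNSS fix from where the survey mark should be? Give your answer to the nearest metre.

Observed coordinate differences: Δφ = +0.00303°, Δλ = -0.00153°.
Converting to metres (1° lat = 111132 m, cos φ = 0.897928): observed ΔN = 336.7 m, observed ΔE = -152.7 m.
Subtracting the expected shift leaves a residual of 336.7 − (380) = -43.3 m north and -152.7 − (-111) = -41.7 m east.
Residual distance = √((-43.3)² + (-41.7)²) = 60.1 m.

60 m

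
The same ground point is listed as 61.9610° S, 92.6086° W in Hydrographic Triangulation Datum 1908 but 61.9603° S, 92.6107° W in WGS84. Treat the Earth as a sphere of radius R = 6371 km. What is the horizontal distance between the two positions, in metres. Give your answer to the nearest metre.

Δφ = -61.9603° − -61.9610° = +0.0007°; Δλ = -92.6107° − -92.6086° = -0.0021°.
1° along a meridian = πR/180 = 111195 m.
ΔN = Δφ × 111195 = 77.8 m; ΔE = Δλ × 111195 × cos(-61.9610°) = -0.0021 × 111195 × 0.470072 = -109.8 m.
Distance = √(ΔE² + ΔN²) = √((-109.8)² + 77.8²) = 134.6 m.

135 m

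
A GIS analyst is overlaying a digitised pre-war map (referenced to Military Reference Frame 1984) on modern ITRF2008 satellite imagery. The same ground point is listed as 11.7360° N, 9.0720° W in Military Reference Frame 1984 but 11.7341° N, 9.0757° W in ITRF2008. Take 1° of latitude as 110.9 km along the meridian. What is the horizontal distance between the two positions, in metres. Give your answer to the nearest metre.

454 m

Δφ = 11.7341° − 11.7360° = -0.0019°; Δλ = -9.0757° − -9.0720° = -0.0037°.
ΔN = Δφ × 110900 = -210.7 m; ΔE = Δλ × 110900 × cos(11.7360°) = -0.0037 × 110900 × 0.979095 = -401.8 m.
Distance = √(ΔE² + ΔN²) = √((-401.8)² + (-210.7)²) = 453.7 m.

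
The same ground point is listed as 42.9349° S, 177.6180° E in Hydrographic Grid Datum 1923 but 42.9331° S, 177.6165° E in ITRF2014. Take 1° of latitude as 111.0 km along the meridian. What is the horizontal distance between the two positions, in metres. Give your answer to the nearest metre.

Δφ = -42.9331° − -42.9349° = +0.0018°; Δλ = 177.6165° − 177.6180° = -0.0015°.
ΔN = Δφ × 111000 = 199.8 m; ΔE = Δλ × 111000 × cos(-42.9349°) = -0.0015 × 111000 × 0.732128 = -121.9 m.
Distance = √(ΔE² + ΔN²) = √((-121.9)² + 199.8²) = 234.1 m.

234 m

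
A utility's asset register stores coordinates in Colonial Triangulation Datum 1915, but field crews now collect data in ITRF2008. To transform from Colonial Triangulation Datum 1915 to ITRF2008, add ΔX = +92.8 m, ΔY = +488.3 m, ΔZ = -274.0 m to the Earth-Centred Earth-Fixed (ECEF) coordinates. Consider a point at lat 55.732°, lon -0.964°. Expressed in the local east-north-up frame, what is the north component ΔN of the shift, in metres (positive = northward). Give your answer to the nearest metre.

ΔN = -224 m

The local north axis is (−sin φ cos λ, −sin φ sin λ, cos φ), giving ΔN = -76.680 + 6.789 − 154.280 = -224.17 m.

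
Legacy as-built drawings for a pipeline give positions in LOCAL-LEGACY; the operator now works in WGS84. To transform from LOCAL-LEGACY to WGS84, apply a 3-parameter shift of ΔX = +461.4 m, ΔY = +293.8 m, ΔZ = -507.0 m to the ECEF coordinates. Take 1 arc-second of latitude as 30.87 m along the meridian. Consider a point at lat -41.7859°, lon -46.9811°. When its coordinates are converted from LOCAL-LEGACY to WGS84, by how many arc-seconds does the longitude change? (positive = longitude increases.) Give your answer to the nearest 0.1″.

sin φ = -0.666349, cos φ = 0.745640, sin λ = -0.731129, cos λ = 0.682240.
East component: ΔE = −sin λ·ΔX + cos λ·ΔY = −(-0.731129)(461.4) + (0.682240)(293.8) = 537.78 m.
1° of latitude spans 3600 × 30.87 = 111132 m; at latitude φ, 1° of longitude spans that × cos φ = 82864.5 m, so Δλ = 537.78 / 82864.5 × 3600 = 23.364″.

Δλ = 23.4″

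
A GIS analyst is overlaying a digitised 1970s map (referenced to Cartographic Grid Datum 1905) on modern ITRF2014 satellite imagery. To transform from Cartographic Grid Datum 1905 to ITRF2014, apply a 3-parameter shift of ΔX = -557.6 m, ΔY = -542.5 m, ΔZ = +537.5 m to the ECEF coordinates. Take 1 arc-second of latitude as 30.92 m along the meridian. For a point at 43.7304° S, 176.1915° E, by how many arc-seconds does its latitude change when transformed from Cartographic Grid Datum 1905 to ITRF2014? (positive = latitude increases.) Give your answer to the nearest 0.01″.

Δφ = 24.19″

sin φ = -0.691266, cos φ = 0.722600, sin λ = 0.066422, cos λ = -0.997792.
North component: ΔN = −sin φ cos λ·ΔX − sin φ sin λ·ΔY + cos φ·ΔZ = −(-0.691266)(-0.997792)(-557.6) − (-0.691266)(0.066422)(-542.5) + (0.722600)(537.5) = 748.09 m.
1° of latitude spans 3600 × 30.92 = 111312 m, so Δφ = 748.09 / 111312 × 3600 = 24.194″.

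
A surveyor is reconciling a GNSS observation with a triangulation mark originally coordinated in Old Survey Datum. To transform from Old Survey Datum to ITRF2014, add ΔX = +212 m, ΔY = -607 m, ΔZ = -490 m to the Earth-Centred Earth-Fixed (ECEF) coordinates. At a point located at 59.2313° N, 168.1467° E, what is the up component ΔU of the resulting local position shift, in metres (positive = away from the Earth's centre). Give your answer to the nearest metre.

The local up (radial) axis is (cos φ cos λ, cos φ sin λ, sin φ), giving ΔU = -106.141 − 63.784 − 421.027 = -590.95 m.

ΔU = -591 m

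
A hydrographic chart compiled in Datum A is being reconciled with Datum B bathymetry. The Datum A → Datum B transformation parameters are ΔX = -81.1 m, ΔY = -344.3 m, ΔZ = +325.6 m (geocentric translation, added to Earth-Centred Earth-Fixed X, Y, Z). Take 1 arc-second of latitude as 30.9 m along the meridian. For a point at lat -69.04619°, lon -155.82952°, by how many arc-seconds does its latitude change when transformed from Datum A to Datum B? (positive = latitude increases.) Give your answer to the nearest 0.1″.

Δφ = 10.3″

sin φ = -0.933869, cos φ = 0.357615, sin λ = -0.409453, cos λ = -0.912331.
North component: ΔN = −sin φ cos λ·ΔX − sin φ sin λ·ΔY + cos φ·ΔZ = −(-0.933869)(-0.912331)(-81.1) − (-0.933869)(-0.409453)(-344.3) + (0.357615)(325.6) = 317.19 m.
1° of latitude spans 3600 × 30.90 = 111240 m, so Δφ = 317.19 / 111240 × 3600 = 10.265″.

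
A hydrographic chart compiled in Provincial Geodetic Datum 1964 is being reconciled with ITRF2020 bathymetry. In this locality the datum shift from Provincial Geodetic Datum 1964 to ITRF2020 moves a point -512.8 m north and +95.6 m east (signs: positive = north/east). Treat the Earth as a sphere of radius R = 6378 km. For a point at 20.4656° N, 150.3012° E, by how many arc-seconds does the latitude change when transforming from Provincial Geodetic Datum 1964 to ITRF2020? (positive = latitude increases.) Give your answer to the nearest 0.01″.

Δφ = -16.58″

On a sphere of radius R, 1 rad of latitude = R, so Δφ = ΔN / R = -512.8 / 6378000 = -8.0401e-05 rad = -16.584″.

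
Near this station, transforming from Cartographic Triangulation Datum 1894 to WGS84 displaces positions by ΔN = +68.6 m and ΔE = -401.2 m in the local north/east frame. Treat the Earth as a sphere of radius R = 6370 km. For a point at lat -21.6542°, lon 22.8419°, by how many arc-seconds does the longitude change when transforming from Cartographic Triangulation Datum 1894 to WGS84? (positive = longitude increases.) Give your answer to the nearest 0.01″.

Δλ = -13.98″

At latitude -21.6542°, cos φ = 0.929428.
One radian of longitude at latitude φ spans R cos φ, so Δλ = ΔE / (R cos φ) = -401.2 / (6370000 × 0.929428) = -6.7765e-05 rad = -13.978″.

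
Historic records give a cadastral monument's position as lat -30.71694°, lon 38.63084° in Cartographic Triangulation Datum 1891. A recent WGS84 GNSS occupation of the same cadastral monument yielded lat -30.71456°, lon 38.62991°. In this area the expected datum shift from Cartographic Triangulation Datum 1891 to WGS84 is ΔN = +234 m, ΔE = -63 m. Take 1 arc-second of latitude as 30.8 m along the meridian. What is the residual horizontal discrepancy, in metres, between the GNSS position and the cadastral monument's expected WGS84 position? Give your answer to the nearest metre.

Observed coordinate differences: Δφ = +0.00238°, Δλ = -0.00093°.
Converting to metres (1° lat = 110880 m, cos φ = 0.859701): observed ΔN = 263.9 m, observed ΔE = -88.7 m.
Subtracting the expected shift leaves a residual of 263.9 − (234) = 29.9 m north and -88.7 − (-63) = -25.7 m east.
Residual distance = √(29.9² + (-25.7)²) = 39.4 m.

39 m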